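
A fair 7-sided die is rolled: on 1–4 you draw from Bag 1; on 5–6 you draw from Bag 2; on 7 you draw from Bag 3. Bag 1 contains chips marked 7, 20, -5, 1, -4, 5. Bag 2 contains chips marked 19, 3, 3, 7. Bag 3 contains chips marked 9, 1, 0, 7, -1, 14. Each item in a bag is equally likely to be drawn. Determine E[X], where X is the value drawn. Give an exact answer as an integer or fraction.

37/7

E[X | Bag 1] = (7 + 20 − 5 + 1 − 4 + 5)/6 = 4
E[X | Bag 2] = (19 + 3 + 3 + 7)/4 = 8
E[X | Bag 3] = (9 + 1 + 0 + 7 − 1 + 14)/6 = 5
E[X] = (4/7)·4 + (2/7)·8 + (1/7)·5 = 37/7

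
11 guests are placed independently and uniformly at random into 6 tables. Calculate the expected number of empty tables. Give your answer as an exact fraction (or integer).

48828125/60466176

Let Xⱼ=1 if table j is empty. P(Xⱼ=1) = ((6-1)/6)^11 = 48828125/362797056.
By linearity, E[#empty] = 6·48828125/362797056 = 48828125/60466176.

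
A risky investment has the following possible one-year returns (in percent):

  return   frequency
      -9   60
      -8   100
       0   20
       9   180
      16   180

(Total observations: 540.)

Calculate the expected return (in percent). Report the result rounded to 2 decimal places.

Total = 540, so P(return=-9) = 60/540, etc.
E[X] = (1/9)·(-9) + (5/27)·(-8) + (1/27)·0 + (1/3)·9 + (1/3)·16
     = 158/27 ≈ 5.85

5.85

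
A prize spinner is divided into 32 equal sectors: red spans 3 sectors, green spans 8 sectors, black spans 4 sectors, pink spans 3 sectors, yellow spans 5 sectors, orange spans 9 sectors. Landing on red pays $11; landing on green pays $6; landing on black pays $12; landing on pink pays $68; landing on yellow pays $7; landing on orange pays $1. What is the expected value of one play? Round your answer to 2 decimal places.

$11.78

E[payout] = (3/32)·11 + (8/32)·6 + (4/32)·12 + (3/32)·68 + (5/32)·7 + (9/32)·1 = 377/32
≈ $11.78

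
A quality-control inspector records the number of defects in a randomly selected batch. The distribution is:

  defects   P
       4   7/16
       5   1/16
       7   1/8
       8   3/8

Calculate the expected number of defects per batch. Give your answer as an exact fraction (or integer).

95/16

E[X] = (7/16)·4 + (1/16)·5 + (1/8)·7 + (3/8)·8
     = 95/16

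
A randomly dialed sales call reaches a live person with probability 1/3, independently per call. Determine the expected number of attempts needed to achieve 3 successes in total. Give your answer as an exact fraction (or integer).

By linearity (sum of 3 independent geometric waits), E[trials] = 3/p = 3/(1/3) = 9.

9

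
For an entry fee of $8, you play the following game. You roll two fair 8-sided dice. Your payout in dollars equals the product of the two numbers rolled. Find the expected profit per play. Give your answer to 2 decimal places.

Distribution of the product of the two numbers rolled: 1 w.p. 1/64, 2 w.p. 1/32, 3 w.p. 1/32, 4 w.p. 3/64, 5 w.p. 1/32, 6 w.p. 1/16, …
E[payout] = (1/64)·1 + (1/32)·2 + (1/32)·3 + (3/64)·4 + (1/32)·5 + (1/16)·6 + (1/32)·7 + (1/16)·8 + (1/64)·9 + (1/32)·10 + (1/16)·12 + (1/32)·14 + (1/32)·15 + (3/64)·16 + (1/32)·18 + (1/32)·20 + (1/32)·21 + (1/16)·24 + (1/64)·25 + (1/32)·28 + (1/32)·30 + (1/32)·32 + (1/32)·35 + (1/64)·36 + (1/32)·40 + (1/32)·42 + (1/32)·48 + (1/64)·49 + (1/32)·56 + (1/64)·64 = 81/4
Expected profit = 81/4 − 8 = 49/4 ≈ $12.25

$12.25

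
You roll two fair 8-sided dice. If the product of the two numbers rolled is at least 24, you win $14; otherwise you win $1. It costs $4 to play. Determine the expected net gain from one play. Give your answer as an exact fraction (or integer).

E[payout] = (5/8)·1 + (3/8)·14 = 47/8
Expected profit = 47/8 − 4 = 15/8

15/8 dollars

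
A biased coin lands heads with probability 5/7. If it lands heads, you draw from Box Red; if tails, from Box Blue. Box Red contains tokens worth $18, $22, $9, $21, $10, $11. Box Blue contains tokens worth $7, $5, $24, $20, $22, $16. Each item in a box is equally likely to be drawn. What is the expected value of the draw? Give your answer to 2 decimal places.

E[X | Box Red] = (18 + 22 + 9 + 21 + 10 + 11)/6 = 91/6
E[X | Box Blue] = (7 + 5 + 24 + 20 + 22 + 16)/6 = 47/3
E[X] = (5/7)·91/6 + (2/7)·47/3 = 643/42 ≈ 15.31

$15.31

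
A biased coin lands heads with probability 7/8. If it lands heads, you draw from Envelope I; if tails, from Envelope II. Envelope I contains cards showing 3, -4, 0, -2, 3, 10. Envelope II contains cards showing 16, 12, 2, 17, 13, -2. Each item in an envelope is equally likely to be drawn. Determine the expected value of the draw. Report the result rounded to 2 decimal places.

E[X | Envelope I] = (3 − 4 + 0 − 2 + 3 + 10)/6 = 5/3
E[X | Envelope II] = (16 + 12 + 2 + 17 + 13 − 2)/6 = 29/3
E[X] = (7/8)·5/3 + (1/8)·29/3 = 8/3 ≈ 2.67

2.67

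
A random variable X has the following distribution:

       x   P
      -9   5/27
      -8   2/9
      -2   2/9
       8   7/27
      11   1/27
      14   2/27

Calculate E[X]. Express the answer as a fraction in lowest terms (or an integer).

E[X] = (5/27)·(-9) + (2/9)·(-8) + (2/9)·(-2) + (7/27)·8 + (1/27)·11 + (2/27)·14
     = -10/27

-10/27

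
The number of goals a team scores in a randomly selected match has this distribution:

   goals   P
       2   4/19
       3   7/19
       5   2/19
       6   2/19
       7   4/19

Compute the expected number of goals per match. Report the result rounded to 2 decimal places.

E[X] = (4/19)·2 + (7/19)·3 + (2/19)·5 + (2/19)·6 + (4/19)·7
     = 79/19 ≈ 4.16

4.16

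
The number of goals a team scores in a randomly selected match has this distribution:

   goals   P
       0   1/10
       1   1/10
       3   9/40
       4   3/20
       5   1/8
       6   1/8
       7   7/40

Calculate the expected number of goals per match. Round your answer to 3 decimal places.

3.975

E[X] = (1/10)·0 + (1/10)·1 + (9/40)·3 + (3/20)·4 + (1/8)·5 + (1/8)·6 + (7/40)·7
     = 159/40 ≈ 3.975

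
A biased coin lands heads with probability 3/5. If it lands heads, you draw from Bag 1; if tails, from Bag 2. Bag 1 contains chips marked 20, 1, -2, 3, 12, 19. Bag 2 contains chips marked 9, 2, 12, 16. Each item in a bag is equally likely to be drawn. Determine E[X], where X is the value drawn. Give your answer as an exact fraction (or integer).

E[X | Bag 1] = (20 + 1 − 2 + 3 + 12 + 19)/6 = 53/6
E[X | Bag 2] = (9 + 2 + 12 + 16)/4 = 39/4
E[X] = (3/5)·53/6 + (2/5)·39/4 = 46/5

46/5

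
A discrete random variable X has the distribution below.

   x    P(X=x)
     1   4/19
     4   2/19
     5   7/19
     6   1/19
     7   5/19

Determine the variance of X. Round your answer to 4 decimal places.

E[X] = (4/19)·1 + (2/19)·4 + (7/19)·5 + (1/19)·6 + (5/19)·7 = 88/19
E[X²] = (4/19)·1 + (2/19)·16 + (7/19)·25 + (1/19)·36 + (5/19)·49 = 492/19
Var(X) = 492/19 − (88/19)² = 1604/361 ≈ 4.4432

4.4432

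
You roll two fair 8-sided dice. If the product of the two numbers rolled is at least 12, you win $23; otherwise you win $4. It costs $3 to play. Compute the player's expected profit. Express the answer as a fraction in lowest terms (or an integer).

843/64 dollars

E[payout] = (23/64)·4 + (41/64)·23 = 1035/64
Expected profit = 1035/64 − 3 = 843/64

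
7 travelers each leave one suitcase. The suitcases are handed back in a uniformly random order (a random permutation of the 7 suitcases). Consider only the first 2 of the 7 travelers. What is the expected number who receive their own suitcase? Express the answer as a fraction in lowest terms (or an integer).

Let Xᵢ = 1 if person i gets their own suitcase. For each i, P(Xᵢ=1) = 1/7.
By linearity of expectation, E[X₁+…+X_2] = 2·(1/7) = 2/7.

2/7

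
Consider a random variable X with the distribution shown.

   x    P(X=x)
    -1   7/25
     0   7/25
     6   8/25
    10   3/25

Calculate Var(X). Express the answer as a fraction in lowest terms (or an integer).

E[X] = (7/25)·(-1) + (7/25)·0 + (8/25)·6 + (3/25)·10 = 71/25
E[X²] = (7/25)·1 + (7/25)·0 + (8/25)·36 + (3/25)·100 = 119/5
Var(X) = 119/5 − (71/25)² = 9834/625

9834/625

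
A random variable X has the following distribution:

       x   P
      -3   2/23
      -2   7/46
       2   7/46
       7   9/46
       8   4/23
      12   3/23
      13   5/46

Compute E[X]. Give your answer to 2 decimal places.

E[X] = (2/23)·(-3) + (7/46)·(-2) + (7/46)·2 + (9/46)·7 + (4/23)·8 + (3/23)·12 + (5/46)·13
     = 126/23 ≈ 5.48

5.48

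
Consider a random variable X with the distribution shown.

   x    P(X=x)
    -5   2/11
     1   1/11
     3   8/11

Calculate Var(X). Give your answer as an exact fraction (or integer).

E[X] = (2/11)·(-5) + (1/11)·1 + (8/11)·3 = 15/11
E[X²] = (2/11)·25 + (1/11)·1 + (8/11)·9 = 123/11
Var(X) = 123/11 − (15/11)² = 1128/121

1128/121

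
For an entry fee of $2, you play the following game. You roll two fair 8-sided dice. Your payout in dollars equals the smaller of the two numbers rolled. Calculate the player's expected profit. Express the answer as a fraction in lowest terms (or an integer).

19/16 dollars

Distribution of the smaller of the two numbers rolled: 1 w.p. 15/64, 2 w.p. 13/64, 3 w.p. 11/64, 4 w.p. 9/64, 5 w.p. 7/64, 6 w.p. 5/64, …
E[payout] = (15/64)·1 + (13/64)·2 + (11/64)·3 + (9/64)·4 + (7/64)·5 + (5/64)·6 + (3/64)·7 + (1/64)·8 = 51/16
Expected profit = 51/16 − 2 = 19/16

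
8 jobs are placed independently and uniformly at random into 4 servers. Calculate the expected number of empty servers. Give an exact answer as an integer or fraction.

Let Xⱼ=1 if server j is empty. P(Xⱼ=1) = ((4-1)/4)^8 = 6561/65536.
By linearity, E[#empty] = 4·6561/65536 = 6561/16384.

6561/16384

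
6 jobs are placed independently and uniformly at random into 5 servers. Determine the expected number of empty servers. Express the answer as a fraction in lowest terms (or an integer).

Let Xⱼ=1 if server j is empty. P(Xⱼ=1) = ((5-1)/5)^6 = 4096/15625.
By linearity, E[#empty] = 5·4096/15625 = 4096/3125.

4096/3125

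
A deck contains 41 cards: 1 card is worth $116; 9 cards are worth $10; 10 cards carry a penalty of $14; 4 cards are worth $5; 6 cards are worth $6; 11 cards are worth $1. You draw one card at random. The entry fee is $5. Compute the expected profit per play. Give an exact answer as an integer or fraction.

-72/41 dollars

E[payout] = (1/41)·116 + (9/41)·10 + (10/41)·(-14) + (4/41)·5 + (6/41)·6 + (11/41)·1 = 133/41
Expected profit = 133/41 − 5 = -72/41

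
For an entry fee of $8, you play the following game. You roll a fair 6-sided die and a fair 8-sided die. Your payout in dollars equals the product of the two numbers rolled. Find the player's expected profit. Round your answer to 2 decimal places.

$7.75

Distribution of the product of the two numbers rolled: 1 w.p. 1/48, 2 w.p. 1/24, 3 w.p. 1/24, 4 w.p. 1/16, 5 w.p. 1/24, 6 w.p. 1/12, …
E[payout] = (1/48)·1 + (1/24)·2 + (1/24)·3 + (1/16)·4 + (1/24)·5 + (1/12)·6 + (1/48)·7 + (1/16)·8 + (1/48)·9 + (1/24)·10 + (1/12)·12 + (1/48)·14 + (1/24)·15 + (1/24)·16 + (1/24)·18 + (1/24)·20 + (1/48)·21 + (1/16)·24 + (1/48)·25 + (1/48)·28 + (1/24)·30 + (1/48)·32 + (1/48)·35 + (1/48)·36 + (1/48)·40 + (1/48)·42 + (1/48)·48 = 63/4
Expected profit = 63/4 − 8 = 31/4 ≈ $7.75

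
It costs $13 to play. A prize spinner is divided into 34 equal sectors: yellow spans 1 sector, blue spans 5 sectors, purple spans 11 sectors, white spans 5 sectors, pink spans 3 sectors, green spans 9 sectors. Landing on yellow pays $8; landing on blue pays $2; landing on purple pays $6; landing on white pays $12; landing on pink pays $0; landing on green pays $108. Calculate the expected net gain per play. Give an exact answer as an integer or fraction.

E[payout] = (1/34)·8 + (5/34)·2 + (11/34)·6 + (5/34)·12 + (3/34)·0 + (9/34)·108 = 558/17
Expected profit = 558/17 − 13 = 337/17

337/17 dollars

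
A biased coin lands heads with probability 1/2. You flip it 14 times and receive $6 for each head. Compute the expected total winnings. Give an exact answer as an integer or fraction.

$42

E[#heads] = 14·1/2 = 7 (linearity over flips).
E[winnings] = 6·7 = 42.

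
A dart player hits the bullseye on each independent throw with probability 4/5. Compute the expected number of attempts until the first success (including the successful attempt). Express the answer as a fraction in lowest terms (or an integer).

5/4

For a geometric distribution, E[trials] = 1/p = 1/(4/5) = 5/4.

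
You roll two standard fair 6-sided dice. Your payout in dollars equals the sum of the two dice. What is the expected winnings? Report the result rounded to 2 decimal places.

$7.00

Distribution of the sum of the two dice: 2 w.p. 1/36, 3 w.p. 1/18, 4 w.p. 1/12, 5 w.p. 1/9, 6 w.p. 5/36, 7 w.p. 1/6, …
E[payout] = (1/36)·2 + (1/18)·3 + (1/12)·4 + (1/9)·5 + (5/36)·6 + (1/6)·7 + (5/36)·8 + (1/9)·9 + (1/12)·10 + (1/18)·11 + (1/36)·12 = 7
≈ $7.00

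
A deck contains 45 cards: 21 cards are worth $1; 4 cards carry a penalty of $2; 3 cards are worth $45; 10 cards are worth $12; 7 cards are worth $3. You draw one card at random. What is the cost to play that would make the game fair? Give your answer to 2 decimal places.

$6.42

E[payout] = (21/45)·1 + (4/45)·(-2) + (3/45)·45 + (10/45)·12 + (7/45)·3 = 289/45
Fair fee = E[payout] = 289/45 ≈ $6.42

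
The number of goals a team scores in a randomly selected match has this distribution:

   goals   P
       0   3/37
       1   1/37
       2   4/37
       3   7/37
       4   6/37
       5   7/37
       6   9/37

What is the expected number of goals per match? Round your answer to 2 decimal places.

E[X] = (3/37)·0 + (1/37)·1 + (4/37)·2 + (7/37)·3 + (6/37)·4 + (7/37)·5 + (9/37)·6
     = 143/37 ≈ 3.86

3.86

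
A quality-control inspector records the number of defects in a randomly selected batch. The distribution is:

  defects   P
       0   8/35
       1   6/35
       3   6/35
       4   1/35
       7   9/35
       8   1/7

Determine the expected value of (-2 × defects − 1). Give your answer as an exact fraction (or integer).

-297/35

E[-2x-1] = (8/35)·(-1) + (6/35)·(-3) + (6/35)·(-7) + (1/35)·(-9) + (9/35)·(-15) + (1/7)·(-17)
     = -297/35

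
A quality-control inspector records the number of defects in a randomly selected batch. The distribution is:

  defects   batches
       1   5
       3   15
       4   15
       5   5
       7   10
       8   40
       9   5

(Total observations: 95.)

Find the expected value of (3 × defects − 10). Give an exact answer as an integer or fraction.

Total = 95, so P(defects=1) = 5/95, etc.
E[3x-10] = (1/19)·(-7) + (3/19)·(-1) + (3/19)·2 + (1/19)·5 + (2/19)·11 + (8/19)·14 + (1/19)·17
     = 8

8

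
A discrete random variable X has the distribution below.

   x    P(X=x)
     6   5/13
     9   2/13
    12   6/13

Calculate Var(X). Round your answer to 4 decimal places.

E[X] = (5/13)·6 + (2/13)·9 + (6/13)·12 = 120/13
E[X²] = (5/13)·36 + (2/13)·81 + (6/13)·144 = 1206/13
Var(X) = 1206/13 − (120/13)² = 1278/169 ≈ 7.5621

7.5621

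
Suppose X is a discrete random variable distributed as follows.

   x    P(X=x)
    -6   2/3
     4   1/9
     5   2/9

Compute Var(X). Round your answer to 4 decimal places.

25.3580

E[X] = (2/3)·(-6) + (1/9)·4 + (2/9)·5 = -22/9
E[X²] = (2/3)·36 + (1/9)·16 + (2/9)·25 = 94/3
Var(X) = 94/3 − (-22/9)² = 2054/81 ≈ 25.3580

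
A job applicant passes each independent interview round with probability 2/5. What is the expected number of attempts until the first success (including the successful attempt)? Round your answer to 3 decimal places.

For a geometric distribution, E[trials] = 1/p = 1/(2/5) = 5/2.
≈ 2.500

2.500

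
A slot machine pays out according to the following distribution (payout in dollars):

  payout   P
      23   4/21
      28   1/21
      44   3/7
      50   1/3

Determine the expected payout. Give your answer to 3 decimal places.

E[X] = (4/21)·23 + (1/21)·28 + (3/7)·44 + (1/3)·50
     = 866/21 ≈ 41.238

$41.238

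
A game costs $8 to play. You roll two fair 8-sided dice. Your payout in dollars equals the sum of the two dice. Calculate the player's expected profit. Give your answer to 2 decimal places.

$1.00

Distribution of the sum of the two dice: 2 w.p. 1/64, 3 w.p. 1/32, 4 w.p. 3/64, 5 w.p. 1/16, 6 w.p. 5/64, 7 w.p. 3/32, …
E[payout] = (1/64)·2 + (1/32)·3 + (3/64)·4 + (1/16)·5 + (5/64)·6 + (3/32)·7 + (7/64)·8 + (1/8)·9 + (7/64)·10 + (3/32)·11 + (5/64)·12 + (1/16)·13 + (3/64)·14 + (1/32)·15 + (1/64)·16 = 9
Expected profit = 9 − 8 = 1 ≈ $1.00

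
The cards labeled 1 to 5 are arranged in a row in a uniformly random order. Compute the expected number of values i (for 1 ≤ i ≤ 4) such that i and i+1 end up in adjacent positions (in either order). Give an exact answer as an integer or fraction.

For each i ∈ {1,…,4}, let Xᵢ = 1 if i and i+1 are adjacent. P(Xᵢ=1) = 2·(5−1)!/5! = 2/5.
By linearity, E[ΣXᵢ] = (4)·(2/5) = 8/5.

8/5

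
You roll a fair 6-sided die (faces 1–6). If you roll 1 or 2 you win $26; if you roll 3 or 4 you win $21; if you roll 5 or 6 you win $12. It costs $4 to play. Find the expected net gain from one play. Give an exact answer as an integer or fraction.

E[payout] = (1/3)·12 + (1/3)·21 + (1/3)·26 = 59/3
Expected profit = 59/3 − 4 = 47/3

47/3 dollars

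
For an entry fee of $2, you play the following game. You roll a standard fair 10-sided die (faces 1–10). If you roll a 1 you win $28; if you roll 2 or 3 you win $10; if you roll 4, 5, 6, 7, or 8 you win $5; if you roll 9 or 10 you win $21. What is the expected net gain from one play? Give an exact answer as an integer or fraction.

E[payout] = (1/2)·5 + (1/5)·10 + (1/5)·21 + (1/10)·28 = 23/2
Expected profit = 23/2 − 2 = 19/2

19/2 dollars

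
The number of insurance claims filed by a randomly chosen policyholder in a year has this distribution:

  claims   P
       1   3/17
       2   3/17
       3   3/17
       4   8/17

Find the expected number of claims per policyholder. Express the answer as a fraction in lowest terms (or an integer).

50/17

E[X] = (3/17)·1 + (3/17)·2 + (3/17)·3 + (8/17)·4
     = 50/17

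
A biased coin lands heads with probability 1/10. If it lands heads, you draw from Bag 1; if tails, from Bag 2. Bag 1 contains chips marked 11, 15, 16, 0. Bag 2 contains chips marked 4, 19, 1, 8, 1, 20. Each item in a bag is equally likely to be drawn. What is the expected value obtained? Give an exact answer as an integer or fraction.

9

E[X | Bag 1] = (11 + 15 + 16 + 0)/4 = 21/2
E[X | Bag 2] = (4 + 19 + 1 + 8 + 1 + 20)/6 = 53/6
E[X] = (1/10)·21/2 + (9/10)·53/6 = 9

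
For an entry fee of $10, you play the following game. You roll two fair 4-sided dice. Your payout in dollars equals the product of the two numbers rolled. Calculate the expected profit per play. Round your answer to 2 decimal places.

-$3.75

Distribution of the product of the two numbers rolled: 1 w.p. 1/16, 2 w.p. 1/8, 3 w.p. 1/8, 4 w.p. 3/16, 6 w.p. 1/8, 8 w.p. 1/8, …
E[payout] = (1/16)·1 + (1/8)·2 + (1/8)·3 + (3/16)·4 + (1/8)·6 + (1/8)·8 + (1/16)·9 + (1/8)·12 + (1/16)·16 = 25/4
Expected profit = 25/4 − 10 = -15/4 ≈ -$3.75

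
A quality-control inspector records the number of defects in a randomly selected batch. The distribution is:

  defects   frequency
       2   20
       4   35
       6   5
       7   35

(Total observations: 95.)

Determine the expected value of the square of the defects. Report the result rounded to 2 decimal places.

26.68

Total = 95, so P(defects=2) = 20/95, etc.
E[X²] = (4/19)·4 + (7/19)·16 + (1/19)·36 + (7/19)·49
     = 507/19 ≈ 26.68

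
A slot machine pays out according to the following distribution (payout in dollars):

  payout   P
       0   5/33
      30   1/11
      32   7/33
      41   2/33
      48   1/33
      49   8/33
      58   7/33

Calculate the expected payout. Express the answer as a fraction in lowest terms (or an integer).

414/11 dollars

E[X] = (5/33)·0 + (1/11)·30 + (7/33)·32 + (2/33)·41 + (1/33)·48 + (8/33)·49 + (7/33)·58
     = 414/11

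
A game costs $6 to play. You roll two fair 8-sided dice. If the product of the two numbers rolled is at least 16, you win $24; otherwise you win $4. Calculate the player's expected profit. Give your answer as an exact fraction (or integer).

E[payout] = (31/64)·4 + (33/64)·24 = 229/16
Expected profit = 229/16 − 6 = 133/16

133/16 dollars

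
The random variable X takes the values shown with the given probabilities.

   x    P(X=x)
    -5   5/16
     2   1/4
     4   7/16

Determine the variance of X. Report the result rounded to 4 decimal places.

15.3398

E[X] = (5/16)·(-5) + (1/4)·2 + (7/16)·4 = 11/16
E[X²] = (5/16)·25 + (1/4)·4 + (7/16)·16 = 253/16
Var(X) = 253/16 − (11/16)² = 3927/256 ≈ 15.3398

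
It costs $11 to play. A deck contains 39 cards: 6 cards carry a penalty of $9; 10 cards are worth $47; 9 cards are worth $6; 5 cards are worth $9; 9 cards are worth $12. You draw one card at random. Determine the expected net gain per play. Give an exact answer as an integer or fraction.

194/39 dollars

E[payout] = (6/39)·(-9) + (10/39)·47 + (9/39)·6 + (5/39)·9 + (9/39)·12 = 623/39
Expected profit = 623/39 − 11 = 194/39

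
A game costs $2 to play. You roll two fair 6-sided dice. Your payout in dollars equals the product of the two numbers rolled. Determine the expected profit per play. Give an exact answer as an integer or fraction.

Distribution of the product of the two numbers rolled: 1 w.p. 1/36, 2 w.p. 1/18, 3 w.p. 1/18, 4 w.p. 1/12, 5 w.p. 1/18, 6 w.p. 1/9, …
E[payout] = (1/36)·1 + (1/18)·2 + (1/18)·3 + (1/12)·4 + (1/18)·5 + (1/9)·6 + (1/18)·8 + (1/36)·9 + (1/18)·10 + (1/9)·12 + (1/18)·15 + (1/36)·16 + (1/18)·18 + (1/18)·20 + (1/18)·24 + (1/36)·25 + (1/18)·30 + (1/36)·36 = 49/4
Expected profit = 49/4 − 2 = 41/4

41/4 dollars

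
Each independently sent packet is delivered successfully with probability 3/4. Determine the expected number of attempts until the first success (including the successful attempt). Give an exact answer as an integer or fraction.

4/3

For a geometric distribution, E[trials] = 1/p = 1/(3/4) = 4/3.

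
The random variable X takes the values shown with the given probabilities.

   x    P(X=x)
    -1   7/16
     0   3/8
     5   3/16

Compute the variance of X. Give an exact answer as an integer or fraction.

E[X] = (7/16)·(-1) + (3/8)·0 + (3/16)·5 = 1/2
E[X²] = (7/16)·1 + (3/8)·0 + (3/16)·25 = 41/8
Var(X) = 41/8 − (1/2)² = 39/8

39/8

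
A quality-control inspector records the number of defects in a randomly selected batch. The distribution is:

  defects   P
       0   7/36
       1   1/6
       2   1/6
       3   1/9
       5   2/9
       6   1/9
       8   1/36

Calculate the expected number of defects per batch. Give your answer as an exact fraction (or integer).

17/6

E[X] = (7/36)·0 + (1/6)·1 + (1/6)·2 + (1/9)·3 + (2/9)·5 + (1/9)·6 + (1/36)·8
     = 17/6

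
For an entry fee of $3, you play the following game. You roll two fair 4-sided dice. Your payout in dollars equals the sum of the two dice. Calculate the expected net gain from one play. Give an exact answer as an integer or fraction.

$2

Distribution of the sum of the two dice: 2 w.p. 1/16, 3 w.p. 1/8, 4 w.p. 3/16, 5 w.p. 1/4, 6 w.p. 3/16, 7 w.p. 1/8, …
E[payout] = (1/16)·2 + (1/8)·3 + (3/16)·4 + (1/4)·5 + (3/16)·6 + (1/8)·7 + (1/16)·8 = 5
Expected profit = 5 − 3 = 2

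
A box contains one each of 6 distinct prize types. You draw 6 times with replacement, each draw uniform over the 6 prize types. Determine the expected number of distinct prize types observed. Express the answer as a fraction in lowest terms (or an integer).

Let Xⱼ=1 if type j appears at least once. P(Xⱼ=1) = 1 − ((6−1)/6)^6 = 31031/46656.
E[#distinct] = 6·31031/46656 = 31031/7776.

31031/7776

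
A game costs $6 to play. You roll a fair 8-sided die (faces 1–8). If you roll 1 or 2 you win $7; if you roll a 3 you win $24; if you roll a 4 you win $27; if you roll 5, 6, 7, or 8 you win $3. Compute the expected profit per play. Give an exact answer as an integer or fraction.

29/8 dollars

E[payout] = (1/2)·3 + (1/4)·7 + (1/8)·24 + (1/8)·27 = 77/8
Expected profit = 77/8 − 6 = 29/8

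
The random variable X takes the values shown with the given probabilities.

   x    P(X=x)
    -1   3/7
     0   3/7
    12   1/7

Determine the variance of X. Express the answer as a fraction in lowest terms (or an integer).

948/49

E[X] = (3/7)·(-1) + (3/7)·0 + (1/7)·12 = 9/7
E[X²] = (3/7)·1 + (3/7)·0 + (1/7)·144 = 21
Var(X) = 21 − (9/7)² = 948/49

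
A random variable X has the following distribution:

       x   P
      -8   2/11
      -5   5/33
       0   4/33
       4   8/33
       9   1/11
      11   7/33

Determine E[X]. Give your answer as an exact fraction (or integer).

21/11

E[X] = (2/11)·(-8) + (5/33)·(-5) + (4/33)·0 + (8/33)·4 + (1/11)·9 + (7/33)·11
     = 21/11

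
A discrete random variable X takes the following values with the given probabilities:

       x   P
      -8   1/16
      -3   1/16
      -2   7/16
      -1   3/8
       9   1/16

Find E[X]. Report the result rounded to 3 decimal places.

E[X] = (1/16)·(-8) + (1/16)·(-3) + (7/16)·(-2) + (3/8)·(-1) + (1/16)·9
     = -11/8 ≈ -1.375

-1.375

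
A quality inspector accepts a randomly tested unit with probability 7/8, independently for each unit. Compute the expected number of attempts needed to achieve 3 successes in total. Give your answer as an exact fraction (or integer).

By linearity (sum of 3 independent geometric waits), E[trials] = 3/p = 3/(7/8) = 24/7.

24/7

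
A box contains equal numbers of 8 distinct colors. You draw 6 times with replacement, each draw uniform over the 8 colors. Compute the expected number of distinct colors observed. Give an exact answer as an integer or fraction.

144495/32768

Let Xⱼ=1 if type j appears at least once. P(Xⱼ=1) = 1 − ((8−1)/8)^6 = 144495/262144.
E[#distinct] = 8·144495/262144 = 144495/32768.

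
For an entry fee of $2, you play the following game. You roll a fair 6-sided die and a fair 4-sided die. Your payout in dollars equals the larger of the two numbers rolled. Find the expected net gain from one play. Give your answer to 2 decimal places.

Distribution of the larger of the two numbers rolled: 1 w.p. 1/24, 2 w.p. 1/8, 3 w.p. 5/24, 4 w.p. 7/24, 5 w.p. 1/6, 6 w.p. 1/6
E[payout] = (1/24)·1 + (1/8)·2 + (5/24)·3 + (7/24)·4 + (1/6)·5 + (1/6)·6 = 47/12
Expected profit = 47/12 − 2 = 23/12 ≈ $1.92

$1.92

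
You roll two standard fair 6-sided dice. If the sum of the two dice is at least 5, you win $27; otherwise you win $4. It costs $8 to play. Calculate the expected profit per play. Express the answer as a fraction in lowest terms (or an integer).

91/6 dollars

E[payout] = (1/6)·4 + (5/6)·27 = 139/6
Expected profit = 139/6 − 8 = 91/6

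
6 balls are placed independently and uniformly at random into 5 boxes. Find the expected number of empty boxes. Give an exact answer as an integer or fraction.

4096/3125

Let Xⱼ=1 if box j is empty. P(Xⱼ=1) = ((5-1)/5)^6 = 4096/15625.
By linearity, E[#empty] = 5·4096/15625 = 4096/3125.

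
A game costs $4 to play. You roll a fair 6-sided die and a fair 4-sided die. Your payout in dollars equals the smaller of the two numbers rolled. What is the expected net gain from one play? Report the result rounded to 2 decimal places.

Distribution of the smaller of the two numbers rolled: 1 w.p. 3/8, 2 w.p. 7/24, 3 w.p. 5/24, 4 w.p. 1/8
E[payout] = (3/8)·1 + (7/24)·2 + (5/24)·3 + (1/8)·4 = 25/12
Expected profit = 25/12 − 4 = -23/12 ≈ -$1.92

-$1.92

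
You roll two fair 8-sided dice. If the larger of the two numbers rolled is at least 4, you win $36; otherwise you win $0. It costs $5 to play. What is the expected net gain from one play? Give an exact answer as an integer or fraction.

415/16 dollars

E[payout] = (9/64)·0 + (55/64)·36 = 495/16
Expected profit = 495/16 − 5 = 415/16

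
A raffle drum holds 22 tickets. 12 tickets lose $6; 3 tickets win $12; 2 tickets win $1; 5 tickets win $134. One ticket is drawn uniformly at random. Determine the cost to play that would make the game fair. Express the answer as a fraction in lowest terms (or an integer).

318/11 dollars

E[payout] = (12/22)·(-6) + (3/22)·12 + (2/22)·1 + (5/22)·134 = 318/11
Fair fee = E[payout] = 318/11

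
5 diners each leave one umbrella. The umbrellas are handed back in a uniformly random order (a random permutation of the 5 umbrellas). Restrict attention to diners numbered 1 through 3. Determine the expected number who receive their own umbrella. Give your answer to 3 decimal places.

0.600

Let Xᵢ = 1 if person i gets their own umbrella. For each i, P(Xᵢ=1) = 1/5.
By linearity of expectation, E[X₁+…+X_3] = 3·(1/5) = 3/5.
≈ 0.600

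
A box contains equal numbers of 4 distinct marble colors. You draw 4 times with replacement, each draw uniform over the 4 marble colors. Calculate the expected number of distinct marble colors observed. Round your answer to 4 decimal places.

Let Xⱼ=1 if type j appears at least once. P(Xⱼ=1) = 1 − ((4−1)/4)^4 = 175/256.
E[#distinct] = 4·175/256 = 175/64.
≈ 2.7344

2.7344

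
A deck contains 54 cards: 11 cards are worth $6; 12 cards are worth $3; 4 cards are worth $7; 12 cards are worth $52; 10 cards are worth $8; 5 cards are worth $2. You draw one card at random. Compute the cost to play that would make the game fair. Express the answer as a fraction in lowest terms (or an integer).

422/27 dollars

E[payout] = (11/54)·6 + (12/54)·3 + (4/54)·7 + (12/54)·52 + (10/54)·8 + (5/54)·2 = 422/27
Fair fee = E[payout] = 422/27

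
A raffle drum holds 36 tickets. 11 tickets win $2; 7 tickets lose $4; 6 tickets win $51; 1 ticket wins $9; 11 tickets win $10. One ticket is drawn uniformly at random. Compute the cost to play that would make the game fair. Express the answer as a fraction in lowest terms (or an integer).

E[payout] = (11/36)·2 + (7/36)·(-4) + (6/36)·51 + (1/36)·9 + (11/36)·10 = 419/36
Fair fee = E[payout] = 419/36

419/36 dollars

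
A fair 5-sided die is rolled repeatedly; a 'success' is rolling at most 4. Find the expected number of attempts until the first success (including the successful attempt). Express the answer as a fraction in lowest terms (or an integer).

5/4

For a geometric distribution, E[trials] = 1/p = 1/(4/5) = 5/4.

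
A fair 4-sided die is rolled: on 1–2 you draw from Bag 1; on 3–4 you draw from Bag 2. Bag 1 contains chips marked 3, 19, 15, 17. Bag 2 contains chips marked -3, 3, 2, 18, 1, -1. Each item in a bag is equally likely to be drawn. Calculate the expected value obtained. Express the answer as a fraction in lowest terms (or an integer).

101/12

E[X | Bag 1] = (3 + 19 + 15 + 17)/4 = 27/2
E[X | Bag 2] = (-3 + 3 + 2 + 18 + 1 − 1)/6 = 10/3
E[X] = (1/2)·27/2 + (1/2)·10/3 = 101/12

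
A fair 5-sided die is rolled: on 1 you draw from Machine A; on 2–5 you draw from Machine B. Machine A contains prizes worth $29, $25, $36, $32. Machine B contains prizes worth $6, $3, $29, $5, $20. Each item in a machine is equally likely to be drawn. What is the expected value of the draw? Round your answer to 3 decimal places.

$16.180

E[X | Machine A] = (29 + 25 + 36 + 32)/4 = 61/2
E[X | Machine B] = (6 + 3 + 29 + 5 + 20)/5 = 63/5
E[X] = (1/5)·61/2 + (4/5)·63/5 = 809/50 ≈ 16.180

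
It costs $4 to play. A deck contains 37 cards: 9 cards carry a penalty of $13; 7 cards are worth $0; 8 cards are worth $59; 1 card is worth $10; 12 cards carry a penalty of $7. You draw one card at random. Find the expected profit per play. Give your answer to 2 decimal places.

E[payout] = (9/37)·(-13) + (7/37)·0 + (8/37)·59 + (1/37)·10 + (12/37)·(-7) = 281/37
Expected profit = 281/37 − 4 = 133/37 ≈ $3.59

$3.59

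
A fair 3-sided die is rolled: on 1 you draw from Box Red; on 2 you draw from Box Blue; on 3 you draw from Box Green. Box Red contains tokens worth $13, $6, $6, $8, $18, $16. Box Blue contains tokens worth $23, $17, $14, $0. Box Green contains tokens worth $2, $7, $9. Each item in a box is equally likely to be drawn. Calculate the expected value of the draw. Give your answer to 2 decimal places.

$10.22

E[X | Box Red] = (13 + 6 + 6 + 8 + 18 + 16)/6 = 67/6
E[X | Box Blue] = (23 + 17 + 14 + 0)/4 = 27/2
E[X | Box Green] = (2 + 7 + 9)/3 = 6
E[X] = (1/3)·67/6 + (1/3)·27/2 + (1/3)·6 = 92/9 ≈ 10.22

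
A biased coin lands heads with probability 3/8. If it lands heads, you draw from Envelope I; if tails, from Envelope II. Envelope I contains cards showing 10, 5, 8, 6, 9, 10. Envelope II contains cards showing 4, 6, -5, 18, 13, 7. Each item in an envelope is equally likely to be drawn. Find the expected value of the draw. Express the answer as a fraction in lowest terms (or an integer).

359/48

E[X | Envelope I] = (10 + 5 + 8 + 6 + 9 + 10)/6 = 8
E[X | Envelope II] = (4 + 6 − 5 + 18 + 13 + 7)/6 = 43/6
E[X] = (3/8)·8 + (5/8)·43/6 = 359/48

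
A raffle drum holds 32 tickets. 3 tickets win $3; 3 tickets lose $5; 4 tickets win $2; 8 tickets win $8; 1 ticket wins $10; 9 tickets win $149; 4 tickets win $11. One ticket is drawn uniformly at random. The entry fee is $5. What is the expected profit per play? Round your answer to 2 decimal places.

E[payout] = (3/32)·3 + (3/32)·(-5) + (4/32)·2 + (8/32)·8 + (1/32)·10 + (9/32)·149 + (4/32)·11 = 1461/32
Expected profit = 1461/32 − 5 = 1301/32 ≈ $40.66

$40.66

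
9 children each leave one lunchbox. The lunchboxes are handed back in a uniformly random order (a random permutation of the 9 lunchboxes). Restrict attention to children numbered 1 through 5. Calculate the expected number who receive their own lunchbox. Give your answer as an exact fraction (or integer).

Let Xᵢ = 1 if person i gets their own lunchbox. For each i, P(Xᵢ=1) = 1/9.
By linearity of expectation, E[X₁+…+X_5] = 5·(1/9) = 5/9.

5/9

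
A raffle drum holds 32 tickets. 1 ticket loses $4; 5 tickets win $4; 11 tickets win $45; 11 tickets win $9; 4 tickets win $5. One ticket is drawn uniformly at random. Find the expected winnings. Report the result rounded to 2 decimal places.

E[payout] = (1/32)·(-4) + (5/32)·4 + (11/32)·45 + (11/32)·9 + (4/32)·5 = 315/16
≈ $19.69

$19.69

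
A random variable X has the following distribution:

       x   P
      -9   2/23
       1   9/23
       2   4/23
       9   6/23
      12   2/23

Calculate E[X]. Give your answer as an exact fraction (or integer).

77/23

E[X] = (2/23)·(-9) + (9/23)·1 + (4/23)·2 + (6/23)·9 + (2/23)·12
     = 77/23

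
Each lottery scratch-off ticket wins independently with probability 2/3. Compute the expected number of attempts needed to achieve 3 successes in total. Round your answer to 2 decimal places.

4.50

By linearity (sum of 3 independent geometric waits), E[trials] = 3/p = 3/(2/3) = 9/2.
≈ 4.50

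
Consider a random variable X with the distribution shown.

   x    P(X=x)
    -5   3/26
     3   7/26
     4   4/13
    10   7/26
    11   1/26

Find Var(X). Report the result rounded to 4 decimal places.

E[X] = (3/26)·(-5) + (7/26)·3 + (4/13)·4 + (7/26)·10 + (1/26)·11 = 119/26
E[X²] = (3/26)·25 + (7/26)·9 + (4/13)·16 + (7/26)·100 + (1/26)·121 = 1087/26
Var(X) = 1087/26 − (119/26)² = 14101/676 ≈ 20.8595

20.8595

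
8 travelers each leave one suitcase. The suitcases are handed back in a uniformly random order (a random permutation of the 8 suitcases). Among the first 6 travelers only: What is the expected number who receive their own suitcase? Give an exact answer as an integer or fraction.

Let Xᵢ = 1 if person i gets their own suitcase. For each i, P(Xᵢ=1) = 1/8.
By linearity of expectation, E[X₁+…+X_6] = 6·(1/8) = 3/4.

3/4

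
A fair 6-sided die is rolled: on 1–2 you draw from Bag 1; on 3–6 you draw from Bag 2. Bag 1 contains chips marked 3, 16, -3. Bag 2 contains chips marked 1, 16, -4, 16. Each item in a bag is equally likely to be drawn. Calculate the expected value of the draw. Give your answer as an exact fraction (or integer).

119/18

E[X | Bag 1] = (3 + 16 − 3)/3 = 16/3
E[X | Bag 2] = (1 + 16 − 4 + 16)/4 = 29/4
E[X] = (1/3)·16/3 + (2/3)·29/4 = 119/18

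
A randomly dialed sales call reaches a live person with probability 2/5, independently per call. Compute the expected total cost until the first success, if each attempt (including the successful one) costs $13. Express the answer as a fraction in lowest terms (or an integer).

65/2 dollars

E[#attempts] = 1/p = 5/2; E[cost] = 13·5/2 = 65/2.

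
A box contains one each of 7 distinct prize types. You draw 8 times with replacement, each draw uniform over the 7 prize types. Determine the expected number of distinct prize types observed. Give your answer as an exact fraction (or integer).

4085185/823543

Let Xⱼ=1 if type j appears at least once. P(Xⱼ=1) = 1 − ((7−1)/7)^8 = 4085185/5764801.
E[#distinct] = 7·4085185/5764801 = 4085185/823543.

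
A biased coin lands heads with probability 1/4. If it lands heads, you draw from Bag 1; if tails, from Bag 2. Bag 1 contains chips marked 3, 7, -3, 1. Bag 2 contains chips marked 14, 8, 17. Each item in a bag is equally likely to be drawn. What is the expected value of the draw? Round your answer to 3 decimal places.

10.250

E[X | Bag 1] = (3 + 7 − 3 + 1)/4 = 2
E[X | Bag 2] = (14 + 8 + 17)/3 = 13
E[X] = (1/4)·2 + (3/4)·13 = 41/4 ≈ 10.250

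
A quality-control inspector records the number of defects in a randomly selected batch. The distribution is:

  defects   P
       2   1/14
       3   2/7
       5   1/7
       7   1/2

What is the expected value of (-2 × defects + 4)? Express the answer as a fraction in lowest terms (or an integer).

-45/7

E[-2x+4] = (1/14)·0 + (2/7)·(-2) + (1/7)·(-6) + (1/2)·(-10)
     = -45/7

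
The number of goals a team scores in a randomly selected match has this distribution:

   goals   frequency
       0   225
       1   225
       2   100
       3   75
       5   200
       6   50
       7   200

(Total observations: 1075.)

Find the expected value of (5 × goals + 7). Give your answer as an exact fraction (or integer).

Total = 1075, so P(goals=0) = 225/1075, etc.
E[5x+7] = (9/43)·7 + (9/43)·12 + (4/43)·17 + (3/43)·22 + (8/43)·32 + (2/43)·37 + (8/43)·42
     = 971/43

971/43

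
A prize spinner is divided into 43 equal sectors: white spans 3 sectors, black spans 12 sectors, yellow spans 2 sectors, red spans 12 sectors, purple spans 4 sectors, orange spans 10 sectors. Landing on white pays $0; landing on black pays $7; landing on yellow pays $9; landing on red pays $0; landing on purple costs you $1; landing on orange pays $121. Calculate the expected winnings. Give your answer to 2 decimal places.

$30.42

E[payout] = (3/43)·0 + (12/43)·7 + (2/43)·9 + (12/43)·0 + (4/43)·(-1) + (10/43)·121 = 1308/43
≈ $30.42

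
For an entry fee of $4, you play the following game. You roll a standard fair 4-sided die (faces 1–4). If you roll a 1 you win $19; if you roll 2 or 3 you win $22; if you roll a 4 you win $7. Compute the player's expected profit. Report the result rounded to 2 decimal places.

E[payout] = (1/4)·7 + (1/4)·19 + (1/2)·22 = 35/2
Expected profit = 35/2 − 4 = 27/2 ≈ $13.50

$13.50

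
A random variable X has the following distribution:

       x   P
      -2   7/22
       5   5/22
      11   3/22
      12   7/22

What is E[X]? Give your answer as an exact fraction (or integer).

64/11

E[X] = (7/22)·(-2) + (5/22)·5 + (3/22)·11 + (7/22)·12
     = 64/11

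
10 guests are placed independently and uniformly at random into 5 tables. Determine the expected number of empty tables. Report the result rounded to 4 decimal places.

0.5369

Let Xⱼ=1 if table j is empty. P(Xⱼ=1) = ((5-1)/5)^10 = 1048576/9765625.
By linearity, E[#empty] = 5·1048576/9765625 = 1048576/1953125.
≈ 0.5369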